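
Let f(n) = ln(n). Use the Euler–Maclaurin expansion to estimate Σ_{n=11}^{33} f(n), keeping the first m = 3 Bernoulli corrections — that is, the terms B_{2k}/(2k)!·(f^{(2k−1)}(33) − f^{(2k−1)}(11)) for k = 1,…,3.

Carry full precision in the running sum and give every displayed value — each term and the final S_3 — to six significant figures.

∫_11^33 ln(x) dx evaluates to 67.0079.
Boundary: ½(f(11) + f(33)) = ½(2.39790 + 3.49651) = 2.94720.
Integral + boundary = 69.9551.
k=1: B_{2}/(2)! × [f^{(1)}(33) − f^{(1)}(11)] = 1/12 × (0.0303030 − 0.0909091) = -0.00505051.
Running total after k=1: 69.9501.
k=2: B_{4}/(4)! × [f^{(3)}(33) − f^{(3)}(11)] = −1/720 × (5.56529e-05 − 0.00150263) = 2.00969e-06.
Running total after k=2: 69.9501.
k=3: B_{6}/(6)! × [f^{(5)}(33) − f^{(5)}(11)] = 1/30240 × (6.13256e-07 − 0.000149021) = -4.90767e-09.

S_3 ≈ 69.9501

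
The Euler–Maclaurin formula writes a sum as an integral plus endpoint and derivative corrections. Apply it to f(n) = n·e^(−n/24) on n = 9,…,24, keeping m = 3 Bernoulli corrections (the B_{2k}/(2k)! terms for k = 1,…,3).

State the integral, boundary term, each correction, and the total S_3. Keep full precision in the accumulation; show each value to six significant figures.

S_3 ≈ 128.008

Integral: ∫_9^24 x·e^(−x/24) dx = 120.536.
Endpoint term: (f(9) + f(24))/2 = (6.18560 + 8.82911)/2 = 7.50736.
So far: 128.043.
Correction k=1: B_{2}/2! · (f^{(1)}(24) − f^{(1)}(9)) = 1/12 · (0.00000 − 0.429556) = -0.0357963.
After k=1: 128.008.
Correction k=2: B_{4}/4! · (f^{(3)}(24) − f^{(3)}(9)) = −1/720 · (0.00127736 − 0.00313218) = 2.57614e-06.
After k=2: 128.008.
Correction k=3: B_{6}/6! · (f^{(5)}(24) − f^{(5)}(9)) = 1/30240 · (4.43527e-06 − 9.58090e-06) = -1.70160e-10.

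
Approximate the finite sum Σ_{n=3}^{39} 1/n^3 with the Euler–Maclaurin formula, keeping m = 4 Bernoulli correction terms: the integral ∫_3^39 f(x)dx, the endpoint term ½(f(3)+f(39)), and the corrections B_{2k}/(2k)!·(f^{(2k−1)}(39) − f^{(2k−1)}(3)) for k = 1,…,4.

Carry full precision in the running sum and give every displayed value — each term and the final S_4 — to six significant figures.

S_4 ≈ 0.0767359

The integral term ∫_3^39 1/x^3 dx = 0.0552268.
½[f(3) + f(39)] = ½[0.0370370 + 1.68580e-05] = 0.0185269.
So far: 0.0737538.
Correction k=1: B_{2}/2! · (f^{(1)}(39) − f^{(1)}(3)) = 1/12 · (-1.29677e-06 − (-0.0370370)) = 0.00308631.
Partial sum through k=1: 0.0768401.
Correction k=2: B_{4}/4! · (f^{(3)}(39) − f^{(3)}(3)) = −1/720 · (-1.70515e-08 − (-0.0823045)) = -0.000114312.
Partial sum through k=2: 0.0767258.
Correction k=3: B_{6}/6! · (f^{(5)}(39) − f^{(5)}(3)) = 1/30240 · (-4.70851e-10 − (-0.384088)) = 1.27013e-05.
Partial sum through k=3: 0.0767385.
Correction k=4: B_{8}/8! · (f^{(7)}(39) − f^{(7)}(3)) = −1/1209600 · (-2.22888e-11 − (-3.07270)) = -2.54026e-06.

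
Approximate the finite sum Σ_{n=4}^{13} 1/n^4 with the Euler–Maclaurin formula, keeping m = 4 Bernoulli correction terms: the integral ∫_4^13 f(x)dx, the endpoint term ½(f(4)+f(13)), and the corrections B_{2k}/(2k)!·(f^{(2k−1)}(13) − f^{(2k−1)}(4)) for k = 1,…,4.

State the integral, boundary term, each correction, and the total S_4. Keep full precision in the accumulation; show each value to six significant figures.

∫_4^13 1/x^4 dx evaluates to 0.00505661.
Boundary: ½(f(4) + f(13)) = ½(0.00390625 + 3.50128e-05) = 0.00197063.
So far: 0.00702724.
k=1: B_{2}/(2)! × [f^{(1)}(13) − f^{(1)}(4)] = 1/12 × (-1.07732e-05 − (-0.00390625)) = 0.000324623.
After k=1: 0.00735187.
k=2: B_{4}/(4)! × [f^{(3)}(13) − f^{(3)}(4)] = −1/720 × (-1.91240e-06 − (-0.00732422)) = -1.01699e-05.
After k=2: 0.00734170.
k=3: B_{6}/(6)! × [f^{(5)}(13) − f^{(5)}(4)] = 1/30240 × (-6.33693e-07 − (-0.0256348)) = 8.47690e-07.
After k=3: 0.00734254.
k=4: B_{8}/(8)! × [f^{(7)}(13) − f^{(7)}(4)] = −1/1209600 × (-3.37470e-07 − (-0.144196)) = -1.19209e-07.

S_4 ≈ 0.00734242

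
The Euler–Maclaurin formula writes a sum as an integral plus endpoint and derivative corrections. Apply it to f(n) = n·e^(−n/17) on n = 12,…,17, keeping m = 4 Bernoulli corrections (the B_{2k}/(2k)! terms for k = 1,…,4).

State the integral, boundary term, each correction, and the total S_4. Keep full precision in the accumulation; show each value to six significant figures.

The integral term ∫_12^17 x·e^(−x/17) dx = 30.7464.
Boundary: ½(f(12) + f(17)) = ½(5.92407 + 6.25395) = 6.08901.
Integral + boundary = 36.8354.
k=1: B_{2}/(2)! × [f^{(1)}(17) − f^{(1)}(12)] = 1/12 × (0.00000 − 0.145198) = -0.0120998.
Partial sum through k=1: 36.8233.
k=2: B_{4}/(4)! × [f^{(3)}(17) − f^{(3)}(12)] = −1/720 × (0.00254588 − 0.00391884) = 1.90688e-06.
Partial sum through k=2: 36.8233.
k=3: B_{6}/(6)! × [f^{(5)}(17) − f^{(5)}(12)] = 1/30240 × (1.76185e-05 − 2.53815e-05) = -2.56712e-10.
Partial sum through k=3: 36.8233.
k=4: B_{8}/(8)! × [f^{(7)}(17) − f^{(7)}(12)] = −1/1209600 × (9.14457e-08 − 1.28730e-07) = 3.08239e-14.

S_4 ≈ 36.8233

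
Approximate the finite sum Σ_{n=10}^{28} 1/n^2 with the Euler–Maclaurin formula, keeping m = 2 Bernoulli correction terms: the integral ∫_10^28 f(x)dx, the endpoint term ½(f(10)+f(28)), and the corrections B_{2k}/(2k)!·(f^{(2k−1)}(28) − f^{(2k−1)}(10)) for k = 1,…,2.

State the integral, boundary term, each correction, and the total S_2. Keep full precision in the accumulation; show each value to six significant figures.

The integral term ∫_10^28 1/x^2 dx = 0.0642857.
Boundary: ½(f(10) + f(28)) = ½(0.0100000 + 0.00127551) = 0.00563776.
So far: 0.0699235.
Order-1 term: 1/12 · (-9.11079e-05 − (-0.00200000)) = 0.000159074.
Running total after k=1: 0.0700825.
Order-2 term: −1/720 · (-1.39451e-06 − (-0.000240000)) = -3.31397e-07.

S_2 ≈ 0.0700822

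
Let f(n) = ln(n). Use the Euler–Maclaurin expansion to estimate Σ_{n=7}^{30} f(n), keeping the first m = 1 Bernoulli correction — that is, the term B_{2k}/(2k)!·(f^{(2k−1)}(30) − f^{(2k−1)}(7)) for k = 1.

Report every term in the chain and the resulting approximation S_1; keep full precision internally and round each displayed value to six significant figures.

S_1 ≈ 68.0790

The integral term ∫_7^30 ln(x) dx = 65.4146.
½[f(7) + f(30)] = ½[1.94591 + 3.40120] = 2.67355.
Running total after boundary: 68.0881.
k=1: B_{2}/(2)! × [f^{(1)}(30) − f^{(1)}(7)] = 1/12 × (0.0333333 − 0.142857) = -0.00912698.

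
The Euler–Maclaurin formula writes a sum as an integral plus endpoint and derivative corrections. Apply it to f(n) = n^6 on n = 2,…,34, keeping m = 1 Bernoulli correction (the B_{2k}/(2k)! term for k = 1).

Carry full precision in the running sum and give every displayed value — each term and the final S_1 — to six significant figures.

S_1 ≈ 8.29846e+09

Integral: ∫_2^34 x^6 dx = 7.50334e+09.
Boundary: ½(f(2) + f(34)) = ½(64.0000 + 1.54480e+09) = 7.72402e+08.
So far: 8.27574e+09.
Order-1 term: 1/12 · (2.72613e+08 − 192.000) = 2.27177e+07.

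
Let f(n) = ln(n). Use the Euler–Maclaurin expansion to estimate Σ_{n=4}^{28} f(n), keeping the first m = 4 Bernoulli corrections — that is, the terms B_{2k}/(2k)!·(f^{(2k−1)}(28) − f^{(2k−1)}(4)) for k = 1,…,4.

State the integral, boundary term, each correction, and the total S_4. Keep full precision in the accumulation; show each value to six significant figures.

S_4 ≈ 66.0980

Integral: ∫_4^28 ln(x) dx = 63.7565.
Boundary: ½(f(4) + f(28)) = ½(1.38629 + 3.33220) = 2.35925.
Integral + boundary = 66.1158.
k=1: B_{2}/(2)! × [f^{(1)}(28) − f^{(1)}(4)] = 1/12 × (0.0357143 − 0.250000) = -0.0178571.
After k=1: 66.0979.
k=2: B_{4}/(4)! × [f^{(3)}(28) − f^{(3)}(4)] = −1/720 × (9.11079e-05 − 0.0312500) = 4.32762e-05.
After k=2: 66.0980.
k=3: B_{6}/(6)! × [f^{(5)}(28) − f^{(5)}(4)] = 1/30240 × (1.39451e-06 − 0.0234375) = -7.75003e-07.
After k=3: 66.0980.
k=4: B_{8}/(8)! × [f^{(7)}(28) − f^{(7)}(4)] = −1/1209600 × (5.33613e-08 − 0.0439453) = 3.63304e-08.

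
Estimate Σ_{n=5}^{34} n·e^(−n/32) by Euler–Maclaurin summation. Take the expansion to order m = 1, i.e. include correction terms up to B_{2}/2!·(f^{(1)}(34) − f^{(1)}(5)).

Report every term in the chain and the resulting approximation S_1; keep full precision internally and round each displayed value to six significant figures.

S_1 ≈ 290.793

∫_5^34 x·e^(−x/32) dx evaluates to 282.841.
Endpoint term: (f(5) + f(34))/2 = (4.27673 + 11.7501)/2 = 8.01341.
Integral + boundary = 290.855.
k=1: B_{2}/(2)! × [f^{(1)}(34) − f^{(1)}(5)] = 1/12 × (-0.0215994 − 0.721698) = -0.0619414.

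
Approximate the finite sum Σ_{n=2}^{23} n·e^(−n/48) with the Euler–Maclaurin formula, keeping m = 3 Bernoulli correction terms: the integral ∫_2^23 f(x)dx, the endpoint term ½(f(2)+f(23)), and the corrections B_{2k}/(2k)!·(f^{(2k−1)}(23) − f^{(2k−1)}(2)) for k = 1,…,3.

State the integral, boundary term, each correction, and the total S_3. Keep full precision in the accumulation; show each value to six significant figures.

S_3 ≈ 199.514

Integral: ∫_2^23 x·e^(−x/48) dx = 191.483.
Boundary: ½(f(2) + f(23)) = ½(1.91838 + 14.2439) = 8.08113.
So far: 199.564.
k=1: B_{2}/(2)! × [f^{(1)}(23) − f^{(1)}(2)] = 1/12 × (0.322552 − 0.919223) = -0.0497226.
After k=1: 199.514.
k=2: B_{4}/(4)! × [f^{(3)}(23) − f^{(3)}(2)] = −1/720 × (0.000677583 − 0.00123160) = 7.69466e-07.
After k=2: 199.514.
k=3: B_{6}/(6)! × [f^{(5)}(23) − f^{(5)}(2)] = 1/30240 × (5.27417e-07 − 8.95932e-07) = -1.21864e-11.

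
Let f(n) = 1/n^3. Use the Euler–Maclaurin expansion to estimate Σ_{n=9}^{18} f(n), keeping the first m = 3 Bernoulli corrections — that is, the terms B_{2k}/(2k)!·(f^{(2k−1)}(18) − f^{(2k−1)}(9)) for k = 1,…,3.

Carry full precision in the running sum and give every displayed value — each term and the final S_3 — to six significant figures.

S_3 ≈ 0.00543680

Integral: ∫_9^18 1/x^3 dx = 0.00462963.
Boundary: ½(f(9) + f(18)) = ½(0.00137174 + 0.000171468) = 0.000771605.
Running total after boundary: 0.00540123.
k=1: B_{2}/(2)! × [f^{(1)}(18) − f^{(1)}(9)] = 1/12 × (-2.85780e-05 − (-0.000457247)) = 3.57225e-05.
Running total after k=1: 0.00543696.
k=2: B_{4}/(4)! × [f^{(3)}(18) − f^{(3)}(9)] = −1/720 × (-1.76407e-06 − (-0.000112901)) = -1.54356e-07.
Running total after k=2: 0.00543680.
k=3: B_{6}/(6)! × [f^{(5)}(18) − f^{(5)}(9)] = 1/30240 × (-2.28676e-07 − (-5.85410e-05)) = 1.92832e-09.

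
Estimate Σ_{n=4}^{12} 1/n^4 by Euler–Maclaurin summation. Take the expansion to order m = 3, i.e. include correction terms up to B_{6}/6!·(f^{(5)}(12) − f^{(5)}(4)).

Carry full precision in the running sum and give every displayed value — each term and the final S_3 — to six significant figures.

Integral: ∫_4^12 1/x^4 dx = 0.00501543.
½[f(4) + f(12)] = ½[0.00390625 + 4.82253e-05] = 0.00197724.
So far: 0.00699267.
Order-1 term: 1/12 · (-1.60751e-05 − (-0.00390625)) = 0.000324181.
After k=1: 0.00731685.
Order-2 term: −1/720 · (-3.34898e-06 − (-0.00732422)) = -1.01679e-05.
After k=2: 0.00730668.
Order-3 term: 1/30240 · (-1.30238e-06 − (-0.0256348)) = 8.47667e-07.

S_3 ≈ 0.00730753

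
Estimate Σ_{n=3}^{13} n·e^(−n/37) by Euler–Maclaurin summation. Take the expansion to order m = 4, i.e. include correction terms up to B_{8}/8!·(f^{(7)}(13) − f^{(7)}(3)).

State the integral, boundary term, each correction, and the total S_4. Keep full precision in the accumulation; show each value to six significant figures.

S_4 ≈ 68.7485

∫_3^13 x·e^(−x/37) dx evaluates to 62.8236.
Boundary: ½(f(3) + f(13)) = ½(2.76636 + 9.14857) = 5.95747.
Running total after boundary: 68.7810.
Correction k=1: B_{2}/2! · (f^{(1)}(13) − f^{(1)}(3)) = 1/12 · (0.456478 − 0.847353) = -0.0325729.
Running total after k=1: 68.7485.
Correction k=2: B_{4}/4! · (f^{(3)}(13) − f^{(3)}(3)) = −1/720 · (0.00136154 − 0.00196610) = 8.39664e-07.
Running total after k=2: 68.7485.
Correction k=3: B_{6}/6! · (f^{(5)}(13) − f^{(5)}(3)) = 1/30240 · (1.74554e-06 − 2.42019e-06) = -2.23099e-11.
Running total after k=3: 68.7485.
Correction k=4: B_{8}/8! · (f^{(7)}(13) − f^{(7)}(3)) = −1/1209600 · (1.82361e-09 − 2.48665e-09) = 5.48145e-16.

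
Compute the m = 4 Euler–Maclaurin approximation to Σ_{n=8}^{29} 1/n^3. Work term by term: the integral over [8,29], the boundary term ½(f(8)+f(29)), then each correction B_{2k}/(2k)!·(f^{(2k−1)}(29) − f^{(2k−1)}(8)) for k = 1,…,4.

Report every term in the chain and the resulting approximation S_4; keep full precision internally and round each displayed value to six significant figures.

S_4 ≈ 0.00827540

Integral: ∫_8^29 1/x^3 dx = 0.00721797.
½[f(8) + f(29)] = ½[0.00195312 + 4.10021e-05] = 0.000997064.
Running total after boundary: 0.00821503.
Order-1 term: 1/12 · (-4.24160e-06 − (-0.000732422)) = 6.06817e-05.
After k=1: 0.00827571.
Order-2 term: −1/720 · (-1.00870e-07 − (-0.000228882)) = -3.17751e-07.
After k=2: 0.00827540.
Order-3 term: 1/30240 · (-5.03752e-09 − (-0.000150204)) = 4.96689e-09.
After k=3: 0.00827540.
Order-4 term: −1/1209600 · (-4.31274e-10 − (-0.000168979)) = -1.39698e-10.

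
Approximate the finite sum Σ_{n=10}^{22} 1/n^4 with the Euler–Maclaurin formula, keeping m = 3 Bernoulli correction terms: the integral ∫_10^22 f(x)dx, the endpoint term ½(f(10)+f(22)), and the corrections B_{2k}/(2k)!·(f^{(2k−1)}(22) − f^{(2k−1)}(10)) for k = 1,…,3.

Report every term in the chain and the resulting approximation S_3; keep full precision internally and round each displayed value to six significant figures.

S_3 ≈ 0.000357415

∫_10^22 1/x^4 dx evaluates to 0.000302029.
½[f(10) + f(22)] = ½[0.000100000 + 4.26883e-06] = 5.21344e-05.
Running total after boundary: 0.000354163.
Order-1 term: 1/12 · (-7.76152e-07 − (-4.00000e-05)) = 3.26865e-06.
Partial sum through k=1: 0.000357432.
Order-2 term: −1/720 · (-4.81086e-08 − (-1.20000e-05)) = -1.65998e-08.
Partial sum through k=2: 0.000357415.
Order-3 term: 1/30240 · (-5.56628e-09 − (-6.72000e-06)) = 2.22038e-10.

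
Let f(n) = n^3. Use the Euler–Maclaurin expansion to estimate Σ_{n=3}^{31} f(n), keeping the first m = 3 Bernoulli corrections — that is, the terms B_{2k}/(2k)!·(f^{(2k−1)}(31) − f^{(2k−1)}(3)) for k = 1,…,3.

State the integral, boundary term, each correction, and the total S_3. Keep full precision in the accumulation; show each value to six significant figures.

S_3 ≈ 246007

Integral: ∫_3^31 x^3 dx = 230860.
½[f(3) + f(31)] = ½[27.0000 + 29791.0] = 14909.0.
Running total after boundary: 245769.
Correction k=1: B_{2}/2! · (f^{(1)}(31) − f^{(1)}(3)) = 1/12 · (2883.00 − 27.0000) = 238.000.
After k=1: 246007.
Correction k=2: B_{4}/4! · (f^{(3)}(31) − f^{(3)}(3)) = −1/720 · (6.00000 − 6.00000) = 0.00000.
After k=2: 246007.
Correction k=3: B_{6}/6! · (f^{(5)}(31) − f^{(5)}(3)) = 1/30240 · (0.00000 − 0.00000) = 0.00000.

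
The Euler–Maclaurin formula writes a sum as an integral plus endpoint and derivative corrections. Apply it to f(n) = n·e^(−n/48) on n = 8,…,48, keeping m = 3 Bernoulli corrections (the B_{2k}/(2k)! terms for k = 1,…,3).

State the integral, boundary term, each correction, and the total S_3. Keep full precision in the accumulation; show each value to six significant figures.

S_3 ≈ 592.311

The integral term ∫_8^48 x·e^(−x/48) dx = 580.154.
Boundary: ½(f(8) + f(48)) = ½(6.77185 + 17.6582) = 12.2150.
Integral + boundary = 592.369.
Correction k=1: B_{2}/2! · (f^{(1)}(48) − f^{(1)}(8)) = 1/12 · (0.00000 − 0.705401) = -0.0587835.
After k=1: 592.311.
Correction k=2: B_{4}/4! · (f^{(3)}(48) − f^{(3)}(8)) = −1/720 · (0.000319340 − 0.00104096) = 1.00225e-06.
After k=2: 592.311.
Correction k=3: B_{6}/6! · (f^{(5)}(48) − f^{(5)}(8)) = 1/30240 · (2.77205e-07 − 7.70725e-07) = -1.63201e-11.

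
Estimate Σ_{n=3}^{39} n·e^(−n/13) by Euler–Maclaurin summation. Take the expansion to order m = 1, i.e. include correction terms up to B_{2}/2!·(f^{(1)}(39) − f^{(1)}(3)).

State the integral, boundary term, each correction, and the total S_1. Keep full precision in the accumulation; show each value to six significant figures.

Integral: ∫_3^39 x·e^(−x/13) dx = 131.480.
Boundary: ½(f(3) + f(39)) = ½(2.38177 + 1.94170) = 2.16173.
Integral + boundary = 133.642.
k=1: B_{2}/(2)! × [f^{(1)}(39) − f^{(1)}(3)] = 1/12 × (-0.0995741 − 0.610710) = -0.0591903.

S_1 ≈ 133.582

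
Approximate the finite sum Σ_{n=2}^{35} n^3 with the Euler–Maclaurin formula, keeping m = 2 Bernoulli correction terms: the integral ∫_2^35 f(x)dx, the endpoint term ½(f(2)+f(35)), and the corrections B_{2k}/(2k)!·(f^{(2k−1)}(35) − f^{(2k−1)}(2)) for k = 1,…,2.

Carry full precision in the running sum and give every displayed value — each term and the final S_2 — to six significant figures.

S_2 ≈ 396899

Integral: ∫_2^35 x^3 dx = 375152.
Boundary: ½(f(2) + f(35)) = ½(8.00000 + 42875.0) = 21441.5.
Integral + boundary = 396594.
k=1: B_{2}/(2)! × [f^{(1)}(35) − f^{(1)}(2)] = 1/12 × (3675.00 − 12.0000) = 305.250.
After k=1: 396899.
k=2: B_{4}/(4)! × [f^{(3)}(35) − f^{(3)}(2)] = −1/720 × (6.00000 − 6.00000) = 0.00000.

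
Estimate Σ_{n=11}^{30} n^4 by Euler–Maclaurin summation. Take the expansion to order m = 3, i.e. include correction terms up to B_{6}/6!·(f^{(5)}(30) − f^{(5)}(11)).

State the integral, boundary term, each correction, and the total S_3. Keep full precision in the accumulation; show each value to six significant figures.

S_3 ≈ 5.24867e+06

Integral: ∫_11^30 x^4 dx = 4.82779e+06.
Endpoint term: (f(11) + f(30))/2 = (14641.0 + 810000)/2 = 412320.
So far: 5.24011e+06.
Correction k=1: B_{2}/2! · (f^{(1)}(30) − f^{(1)}(11)) = 1/12 · (108000 − 5324.00) = 8556.33.
Running total after k=1: 5.24867e+06.
Correction k=2: B_{4}/4! · (f^{(3)}(30) − f^{(3)}(11)) = −1/720 · (720.000 − 264.000) = -0.633333.
Running total after k=2: 5.24867e+06.
Correction k=3: B_{6}/6! · (f^{(5)}(30) − f^{(5)}(11)) = 1/30240 · (0.00000 − 0.00000) = 0.00000.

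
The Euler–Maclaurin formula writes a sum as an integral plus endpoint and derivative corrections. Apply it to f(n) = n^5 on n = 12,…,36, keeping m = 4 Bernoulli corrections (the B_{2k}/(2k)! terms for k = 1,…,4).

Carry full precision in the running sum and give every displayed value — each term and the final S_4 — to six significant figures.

∫_12^36 x^5 dx evaluates to 3.62299e+08.
½[f(12) + f(36)] = ½[248832 + 6.04662e+07] = 3.03575e+07.
So far: 3.92657e+08.
Correction k=1: B_{2}/2! · (f^{(1)}(36) − f^{(1)}(12)) = 1/12 · (8.39808e+06 − 103680) = 691200.
Partial sum through k=1: 3.93348e+08.
Correction k=2: B_{4}/4! · (f^{(3)}(36) − f^{(3)}(12)) = −1/720 · (77760.0 − 8640.00) = -96.0000.
Partial sum through k=2: 3.93348e+08.
Correction k=3: B_{6}/6! · (f^{(5)}(36) − f^{(5)}(12)) = 1/30240 · (120.000 − 120.000) = 0.00000.
Partial sum through k=3: 3.93348e+08.
Correction k=4: B_{8}/8! · (f^{(7)}(36) − f^{(7)}(12)) = −1/1209600 · (0.00000 − 0.00000) = 0.00000.

S_4 ≈ 3.93348e+08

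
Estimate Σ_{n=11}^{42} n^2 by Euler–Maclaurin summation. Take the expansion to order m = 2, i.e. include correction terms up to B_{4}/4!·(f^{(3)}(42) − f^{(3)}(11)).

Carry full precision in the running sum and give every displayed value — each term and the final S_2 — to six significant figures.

S_2 ≈ 25200.0

∫_11^42 x^2 dx evaluates to 24252.3.
Endpoint term: (f(11) + f(42))/2 = (121.000 + 1764.00)/2 = 942.500.
Running total after boundary: 25194.8.
Correction k=1: B_{2}/2! · (f^{(1)}(42) − f^{(1)}(11)) = 1/12 · (84.0000 − 22.0000) = 5.16667.
After k=1: 25200.0.
Correction k=2: B_{4}/4! · (f^{(3)}(42) − f^{(3)}(11)) = −1/720 · (0.00000 − 0.00000) = 0.00000.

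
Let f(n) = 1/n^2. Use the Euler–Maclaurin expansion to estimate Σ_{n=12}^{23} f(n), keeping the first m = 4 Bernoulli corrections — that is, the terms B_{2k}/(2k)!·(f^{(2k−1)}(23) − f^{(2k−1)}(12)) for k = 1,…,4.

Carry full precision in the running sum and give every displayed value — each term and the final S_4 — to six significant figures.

The integral term ∫_12^23 1/x^2 dx = 0.0398551.
Boundary: ½(f(12) + f(23)) = ½(0.00694444 + 0.00189036) = 0.00441740.
Running total after boundary: 0.0442725.
k=1: B_{2}/(2)! × [f^{(1)}(23) − f^{(1)}(12)] = 1/12 × (-0.000164379 − (-0.00115741)) = 8.27524e-05.
Running total after k=1: 0.0443552.
k=2: B_{4}/(4)! × [f^{(3)}(23) − f^{(3)}(12)] = −1/720 × (-3.72883e-06 − (-9.64506e-05)) = -1.28780e-07.
Running total after k=2: 0.0443551.
k=3: B_{6}/(6)! × [f^{(5)}(23) − f^{(5)}(12)] = 1/30240 × (-2.11465e-07 − (-2.00939e-05)) = 6.57487e-10.
Running total after k=3: 0.0443551.
k=4: B_{8}/(8)! × [f^{(7)}(23) − f^{(7)}(12)] = −1/1209600 × (-2.23857e-08 − (-7.81429e-06)) = -6.44172e-12.

S_4 ≈ 0.0443551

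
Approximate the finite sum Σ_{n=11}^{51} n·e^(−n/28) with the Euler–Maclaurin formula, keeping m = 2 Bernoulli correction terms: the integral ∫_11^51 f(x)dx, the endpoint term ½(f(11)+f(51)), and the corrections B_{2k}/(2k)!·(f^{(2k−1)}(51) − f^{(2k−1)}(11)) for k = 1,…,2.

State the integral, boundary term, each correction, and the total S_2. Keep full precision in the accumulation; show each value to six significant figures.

S_2 ≈ 387.141

The integral term ∫_11^51 x·e^(−x/28) dx = 379.347.
Endpoint term: (f(11) + f(51))/2 = (7.42638 + 8.25152)/2 = 7.83895.
Integral + boundary = 387.186.
Order-1 term: 1/12 · (-0.132903 − 0.409897) = -0.0452333.
After k=1: 387.141.
Order-2 term: −1/720 · (0.000243222 − 0.00224509) = 2.78037e-06.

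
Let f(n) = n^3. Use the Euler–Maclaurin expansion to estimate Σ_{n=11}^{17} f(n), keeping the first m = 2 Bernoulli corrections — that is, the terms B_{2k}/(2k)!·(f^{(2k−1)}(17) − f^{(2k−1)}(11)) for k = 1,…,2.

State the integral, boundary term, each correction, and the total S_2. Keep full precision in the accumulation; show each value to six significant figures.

S_2 ≈ 20384.0

Integral: ∫_11^17 x^3 dx = 17220.0.
Boundary: ½(f(11) + f(17)) = ½(1331.00 + 4913.00) = 3122.00.
Integral + boundary = 20342.0.
Order-1 term: 1/12 · (867.000 − 363.000) = 42.0000.
After k=1: 20384.0.
Order-2 term: −1/720 · (6.00000 − 6.00000) = 0.00000.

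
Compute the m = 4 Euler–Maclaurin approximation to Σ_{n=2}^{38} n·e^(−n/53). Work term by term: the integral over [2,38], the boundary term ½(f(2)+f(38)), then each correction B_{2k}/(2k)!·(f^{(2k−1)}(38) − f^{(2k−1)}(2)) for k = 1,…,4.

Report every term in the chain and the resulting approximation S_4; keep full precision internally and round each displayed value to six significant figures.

S_4 ≈ 462.519

Integral: ∫_2^38 x·e^(−x/53) dx = 452.346.
½[f(2) + f(38)] = ½[1.92593 + 18.5525] = 10.2392.
Integral + boundary = 462.585.
Order-1 term: 1/12 · (0.138177 − 0.926629) = -0.0657044.
After k=1: 462.519.
Order-2 term: −1/720 · (0.000396805 − 0.00101551) = 8.59311e-07.
After k=2: 462.519.
Order-3 term: 1/30240 · (2.65012e-07 − 6.05603e-07) = -1.12629e-11.
After k=3: 462.519.
Order-4 term: −1/1209600 · (1.38399e-10 − 3.02487e-10) = 1.35655e-16.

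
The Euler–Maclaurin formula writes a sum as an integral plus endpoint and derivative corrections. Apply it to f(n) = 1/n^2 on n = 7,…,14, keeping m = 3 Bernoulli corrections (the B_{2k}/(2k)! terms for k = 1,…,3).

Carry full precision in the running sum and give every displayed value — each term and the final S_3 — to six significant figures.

S_3 ≈ 0.0846070

Integral: ∫_7^14 1/x^2 dx = 0.0714286.
Boundary: ½(f(7) + f(14)) = ½(0.0204082 + 0.00510204) = 0.0127551.
Running total after boundary: 0.0841837.
k=1: B_{2}/(2)! × [f^{(1)}(14) − f^{(1)}(7)] = 1/12 × (-0.000728863 − (-0.00583090)) = 0.000425170.
After k=1: 0.0846088.
k=2: B_{4}/(4)! × [f^{(3)}(14) − f^{(3)}(7)] = −1/720 × (-4.46243e-05 − (-0.00142798)) = -1.92132e-06.
After k=2: 0.0846069.
k=3: B_{6}/(6)! × [f^{(5)}(14) − f^{(5)}(7)] = 1/30240 × (-6.83024e-06 − (-0.000874271)) = 2.86852e-08.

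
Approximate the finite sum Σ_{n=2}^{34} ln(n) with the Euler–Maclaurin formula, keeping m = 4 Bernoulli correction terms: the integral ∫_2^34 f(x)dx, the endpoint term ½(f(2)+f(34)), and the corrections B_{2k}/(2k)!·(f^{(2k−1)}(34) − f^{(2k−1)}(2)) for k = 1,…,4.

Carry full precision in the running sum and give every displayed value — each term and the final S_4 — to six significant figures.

Integral: ∫_2^34 ln(x) dx = 86.5100.
Endpoint term: (f(2) + f(34))/2 = (0.693147 + 3.52636)/2 = 2.10975.
Integral + boundary = 88.6197.
Order-1 term: 1/12 · (0.0294118 − 0.500000) = -0.0392157.
Running total after k=1: 88.5805.
Order-2 term: −1/720 · (5.08854e-05 − 0.250000) = 0.000347152.
Running total after k=2: 88.5808.
Order-3 term: 1/30240 · (5.28222e-07 − 0.750000) = -2.48016e-05.
Running total after k=3: 88.5808.
Order-4 term: −1/1209600 · (1.37082e-08 − 5.62500) = 4.65030e-06.

S_4 ≈ 88.5808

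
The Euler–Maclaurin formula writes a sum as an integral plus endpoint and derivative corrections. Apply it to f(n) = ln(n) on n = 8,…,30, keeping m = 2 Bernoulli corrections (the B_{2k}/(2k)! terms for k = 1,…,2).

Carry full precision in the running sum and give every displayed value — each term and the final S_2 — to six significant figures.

Integral: ∫_8^30 ln(x) dx = 63.4004.
Boundary: ½(f(8) + f(30)) = ½(2.07944 + 3.40120) = 2.74032.
Running total after boundary: 66.1407.
Correction k=1: B_{2}/2! · (f^{(1)}(30) − f^{(1)}(8)) = 1/12 · (0.0333333 − 0.125000) = -0.00763889.
After k=1: 66.1331.
Correction k=2: B_{4}/4! · (f^{(3)}(30) − f^{(3)}(8)) = −1/720 · (7.40741e-05 − 0.00390625) = 5.32247e-06.

S_2 ≈ 66.1331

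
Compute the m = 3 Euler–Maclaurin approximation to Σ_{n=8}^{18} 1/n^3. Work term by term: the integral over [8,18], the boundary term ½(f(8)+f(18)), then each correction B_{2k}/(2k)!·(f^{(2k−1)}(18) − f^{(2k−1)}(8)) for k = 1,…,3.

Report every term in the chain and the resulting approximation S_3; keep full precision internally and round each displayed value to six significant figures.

Integral: ∫_8^18 1/x^3 dx = 0.00626929.
Endpoint term: (f(8) + f(18))/2 = (0.00195312 + 0.000171468)/2 = 0.00106230.
Integral + boundary = 0.00733159.
k=1: B_{2}/(2)! × [f^{(1)}(18) − f^{(1)}(8)] = 1/12 × (-2.85780e-05 − (-0.000732422)) = 5.86537e-05.
After k=1: 0.00739024.
k=2: B_{4}/(4)! × [f^{(3)}(18) − f^{(3)}(8)] = −1/720 × (-1.76407e-06 − (-0.000228882)) = -3.15441e-07.
After k=2: 0.00738992.
k=3: B_{6}/(6)! × [f^{(5)}(18) − f^{(5)}(8)] = 1/30240 × (-2.28676e-07 − (-0.000150204)) = 4.95949e-09.

S_3 ≈ 0.00738993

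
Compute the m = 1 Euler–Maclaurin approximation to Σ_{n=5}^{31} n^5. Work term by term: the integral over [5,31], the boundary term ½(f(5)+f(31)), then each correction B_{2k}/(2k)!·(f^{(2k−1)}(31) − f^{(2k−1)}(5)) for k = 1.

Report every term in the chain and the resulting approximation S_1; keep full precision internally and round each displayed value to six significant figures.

∫_5^31 x^5 dx evaluates to 1.47915e+08.
Endpoint term: (f(5) + f(31))/2 = (3125.00 + 2.86292e+07)/2 = 1.43161e+07.
Integral + boundary = 1.62231e+08.
Correction k=1: B_{2}/2! · (f^{(1)}(31) − f^{(1)}(5)) = 1/12 · (4.61760e+06 − 3125.00) = 384540.

S_1 ≈ 1.62615e+08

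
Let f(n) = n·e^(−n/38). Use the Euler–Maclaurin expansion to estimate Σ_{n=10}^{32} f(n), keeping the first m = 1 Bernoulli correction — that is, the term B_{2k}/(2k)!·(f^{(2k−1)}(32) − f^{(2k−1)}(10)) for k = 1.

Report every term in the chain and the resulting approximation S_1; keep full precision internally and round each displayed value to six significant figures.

S_1 ≈ 266.723

The integral term ∫_10^32 x·e^(−x/38) dx = 256.029.
Endpoint term: (f(10) + f(32))/2 = (7.68621 + 13.7857)/2 = 10.7359.
Integral + boundary = 266.765.
k=1: B_{2}/(2)! × [f^{(1)}(32) − f^{(1)}(10)] = 1/12 × (0.0680215 − 0.566352) = -0.0415275.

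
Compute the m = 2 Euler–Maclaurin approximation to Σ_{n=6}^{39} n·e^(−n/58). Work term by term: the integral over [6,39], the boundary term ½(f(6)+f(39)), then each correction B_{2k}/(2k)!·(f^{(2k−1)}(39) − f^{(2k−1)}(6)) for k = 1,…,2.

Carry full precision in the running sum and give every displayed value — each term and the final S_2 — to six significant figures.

∫_6^39 x·e^(−x/58) dx evaluates to 475.263.
Endpoint term: (f(6) + f(39))/2 = (5.41034 + 19.9085)/2 = 12.6594.
Running total after boundary: 487.922.
Order-1 term: 1/12 · (0.167225 − 0.808441) = -0.0534347.
Partial sum through k=1: 487.869.
Order-2 term: −1/720 · (0.000353203 − 0.000776423) = 5.87806e-07.

S_2 ≈ 487.869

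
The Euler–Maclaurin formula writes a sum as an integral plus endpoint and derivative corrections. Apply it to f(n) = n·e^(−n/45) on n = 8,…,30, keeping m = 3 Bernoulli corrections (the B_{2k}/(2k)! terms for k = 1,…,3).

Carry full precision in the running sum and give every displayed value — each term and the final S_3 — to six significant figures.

Integral: ∫_8^30 x·e^(−x/45) dx = 263.769.
½[f(8) + f(30)] = ½[6.69703 + 15.4025] = 11.0498.
Running total after boundary: 274.818.
Order-1 term: 1/12 · (0.171139 − 0.688306) = -0.0430972.
After k=1: 274.775.
Order-2 term: −1/720 · (0.000591592 − 0.00116670) = 7.98758e-07.
After k=2: 274.775.
Order-3 term: 1/30240 · (5.42553e-07 − 9.84440e-07) = -1.46127e-11.

S_3 ≈ 274.775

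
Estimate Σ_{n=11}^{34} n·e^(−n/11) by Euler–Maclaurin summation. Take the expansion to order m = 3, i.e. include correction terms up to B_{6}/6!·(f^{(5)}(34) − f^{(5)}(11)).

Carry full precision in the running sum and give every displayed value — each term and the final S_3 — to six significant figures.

S_3 ≈ 69.3121

The integral term ∫_11^34 x·e^(−x/11) dx = 66.5238.
Endpoint term: (f(11) + f(34))/2 = (4.04667 + 1.54566)/2 = 2.79617.
Integral + boundary = 69.3200.
k=1: B_{2}/(2)! × [f^{(1)}(34) − f^{(1)}(11)] = 1/12 × (-0.0950540 − 0.00000) = -0.00792117.
Running total after k=1: 69.3121.
k=2: B_{4}/(4)! × [f^{(3)}(34) − f^{(3)}(11)] = −1/720 × (-3.41552e-05 − 0.00608065) = 8.49279e-06.
Running total after k=2: 69.3121.
k=3: B_{6}/(6)! × [f^{(5)}(34) − f^{(5)}(11)] = 1/30240 × (5.92777e-06 − 0.000100507) = -3.12761e-09.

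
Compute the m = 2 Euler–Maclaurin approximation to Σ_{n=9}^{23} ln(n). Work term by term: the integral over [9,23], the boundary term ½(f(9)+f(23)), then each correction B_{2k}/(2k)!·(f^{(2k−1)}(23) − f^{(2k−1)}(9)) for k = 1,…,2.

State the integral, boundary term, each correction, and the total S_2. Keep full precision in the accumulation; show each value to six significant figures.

The integral term ∫_9^23 ln(x) dx = 38.3413.
Boundary: ½(f(9) + f(23)) = ½(2.19722 + 3.13549) = 2.66636.
So far: 41.0077.
Correction k=1: B_{2}/2! · (f^{(1)}(23) − f^{(1)}(9)) = 1/12 · (0.0434783 − 0.111111) = -0.00563607.
Running total after k=1: 41.0021.
Correction k=2: B_{4}/4! · (f^{(3)}(23) − f^{(3)}(9)) = −1/720 · (0.000164379 − 0.00274348) = 3.58209e-06.

S_2 ≈ 41.0021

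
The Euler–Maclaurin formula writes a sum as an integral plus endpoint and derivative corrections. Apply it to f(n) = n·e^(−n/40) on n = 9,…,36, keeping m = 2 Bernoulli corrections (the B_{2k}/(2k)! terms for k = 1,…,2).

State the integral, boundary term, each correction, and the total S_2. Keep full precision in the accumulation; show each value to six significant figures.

Integral: ∫_9^36 x·e^(−x/40) dx = 329.120.
Endpoint term: (f(9) + f(36))/2 = (7.18665 + 14.6365)/2 = 10.9116.
Integral + boundary = 340.032.
Correction k=1: B_{2}/2! · (f^{(1)}(36) − f^{(1)}(9)) = 1/12 · (0.0406570 − 0.618850) = -0.0481828.
Partial sum through k=1: 339.983.
Correction k=2: B_{4}/4! · (f^{(3)}(36) − f^{(3)}(9)) = −1/720 · (0.000533623 − 0.00138493) = 1.18237e-06.

S_2 ≈ 339.983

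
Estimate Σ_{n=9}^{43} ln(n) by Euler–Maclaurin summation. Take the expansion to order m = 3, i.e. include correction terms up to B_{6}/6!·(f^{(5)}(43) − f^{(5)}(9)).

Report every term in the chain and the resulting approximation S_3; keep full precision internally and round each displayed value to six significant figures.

Integral: ∫_9^43 ln(x) dx = 107.957.
½[f(9) + f(43)] = ½[2.19722 + 3.76120] = 2.97921.
Integral + boundary = 110.936.
Order-1 term: 1/12 · (0.0232558 − 0.111111) = -0.00732127.
Partial sum through k=1: 110.928.
Order-2 term: −1/720 · (2.51550e-05 − 0.00274348) = 3.77546e-06.
Partial sum through k=2: 110.928.
Order-3 term: 1/30240 · (1.63256e-07 − 0.000406442) = -1.34351e-08.

S_3 ≈ 110.928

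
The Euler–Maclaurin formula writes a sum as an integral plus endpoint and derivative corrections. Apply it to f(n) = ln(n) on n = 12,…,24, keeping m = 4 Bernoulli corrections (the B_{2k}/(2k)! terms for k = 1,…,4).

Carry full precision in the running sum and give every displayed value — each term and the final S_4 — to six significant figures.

The integral term ∫_12^24 ln(x) dx = 34.4544.
Endpoint term: (f(12) + f(24))/2 = (2.48491 + 3.17805)/2 = 2.83148.
Integral + boundary = 37.2859.
k=1: B_{2}/(2)! × [f^{(1)}(24) − f^{(1)}(12)] = 1/12 × (0.0416667 − 0.0833333) = -0.00347222.
Partial sum through k=1: 37.2824.
k=2: B_{4}/(4)! × [f^{(3)}(24) − f^{(3)}(12)] = −1/720 × (0.000144676 − 0.00115741) = 1.40657e-06.
Partial sum through k=2: 37.2824.
k=3: B_{6}/(6)! × [f^{(5)}(24) − f^{(5)}(12)] = 1/30240 × (3.01408e-06 − 9.64506e-05) = -3.08983e-09.
Partial sum through k=3: 37.2824.
k=4: B_{8}/(8)! × [f^{(7)}(24) − f^{(7)}(12)] = −1/1209600 × (1.56983e-07 − 2.00939e-05) = 1.64822e-11.

S_4 ≈ 37.2824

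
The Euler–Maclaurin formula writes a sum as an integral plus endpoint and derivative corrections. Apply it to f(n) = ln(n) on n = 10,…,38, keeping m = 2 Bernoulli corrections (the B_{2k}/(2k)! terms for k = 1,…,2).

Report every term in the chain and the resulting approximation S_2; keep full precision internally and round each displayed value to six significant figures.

S_2 ≈ 90.1664

∫_10^38 ln(x) dx evaluates to 87.2024.
Endpoint term: (f(10) + f(38))/2 = (2.30259 + 3.63759)/2 = 2.97009.
Running total after boundary: 90.1725.
Order-1 term: 1/12 · (0.0263158 − 0.100000) = -0.00614035.
Running total after k=1: 90.1664.
Order-2 term: −1/720 · (3.64485e-05 − 0.00200000) = 2.72715e-06.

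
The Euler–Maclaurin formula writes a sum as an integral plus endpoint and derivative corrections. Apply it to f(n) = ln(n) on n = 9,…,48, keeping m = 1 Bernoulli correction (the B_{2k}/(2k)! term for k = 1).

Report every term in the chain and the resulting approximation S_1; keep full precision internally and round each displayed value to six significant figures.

The integral term ∫_9^48 ln(x) dx = 127.043.
Boundary: ½(f(9) + f(48)) = ½(2.19722 + 3.87120) = 3.03421.
Running total after boundary: 130.077.
k=1: B_{2}/(2)! × [f^{(1)}(48) − f^{(1)}(9)] = 1/12 × (0.0208333 − 0.111111) = -0.00752315.

S_1 ≈ 130.069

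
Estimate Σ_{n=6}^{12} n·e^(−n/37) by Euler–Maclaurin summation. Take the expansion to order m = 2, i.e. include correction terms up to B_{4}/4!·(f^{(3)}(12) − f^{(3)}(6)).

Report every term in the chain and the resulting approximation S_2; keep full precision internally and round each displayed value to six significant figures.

S_2 ≈ 48.8754

∫_6^12 x·e^(−x/37) dx evaluates to 42.0051.
Boundary: ½(f(6) + f(12)) = ½(5.10182 + 8.67619) = 6.88900.
Running total after boundary: 48.8941.
Order-1 term: 1/12 · (0.488524 − 0.712416) = -0.0186577.
Partial sum through k=1: 48.8754.
Order-2 term: −1/720 · (0.00141312 − 0.00176262) = 4.85419e-07.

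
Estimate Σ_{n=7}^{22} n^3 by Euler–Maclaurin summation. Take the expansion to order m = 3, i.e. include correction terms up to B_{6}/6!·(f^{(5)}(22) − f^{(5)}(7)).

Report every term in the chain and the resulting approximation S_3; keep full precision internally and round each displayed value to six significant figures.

S_3 ≈ 63568.0

∫_7^22 x^3 dx evaluates to 57963.8.
Boundary: ½(f(7) + f(22)) = ½(343.000 + 10648.0) = 5495.50.
Integral + boundary = 63459.2.
Correction k=1: B_{2}/2! · (f^{(1)}(22) − f^{(1)}(7)) = 1/12 · (1452.00 − 147.000) = 108.750.
After k=1: 63568.0.
Correction k=2: B_{4}/4! · (f^{(3)}(22) − f^{(3)}(7)) = −1/720 · (6.00000 − 6.00000) = 0.00000.
After k=2: 63568.0.
Correction k=3: B_{6}/6! · (f^{(5)}(22) − f^{(5)}(7)) = 1/30240 · (0.00000 − 0.00000) = 0.00000.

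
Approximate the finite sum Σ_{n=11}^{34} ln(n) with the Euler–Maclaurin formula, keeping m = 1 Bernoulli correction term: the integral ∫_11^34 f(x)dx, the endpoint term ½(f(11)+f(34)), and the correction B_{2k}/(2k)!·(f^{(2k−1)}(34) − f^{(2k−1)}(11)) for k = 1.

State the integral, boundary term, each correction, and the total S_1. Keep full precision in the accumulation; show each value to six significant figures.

S_1 ≈ 73.4764

Integral: ∫_11^34 ln(x) dx = 70.5194.
Endpoint term: (f(11) + f(34))/2 = (2.39790 + 3.52636)/2 = 2.96213.
Running total after boundary: 73.4815.
Order-1 term: 1/12 · (0.0294118 − 0.0909091) = -0.00512478.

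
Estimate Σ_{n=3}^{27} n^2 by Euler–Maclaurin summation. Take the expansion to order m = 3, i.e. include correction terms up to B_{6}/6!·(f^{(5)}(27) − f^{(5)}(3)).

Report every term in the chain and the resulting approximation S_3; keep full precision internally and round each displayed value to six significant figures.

S_3 ≈ 6925.00

Integral: ∫_3^27 x^2 dx = 6552.00.
Endpoint term: (f(3) + f(27))/2 = (9.00000 + 729.000)/2 = 369.000.
Integral + boundary = 6921.00.
Order-1 term: 1/12 · (54.0000 − 6.00000) = 4.00000.
After k=1: 6925.00.
Order-2 term: −1/720 · (0.00000 − 0.00000) = 0.00000.
After k=2: 6925.00.
Order-3 term: 1/30240 · (0.00000 − 0.00000) = 0.00000.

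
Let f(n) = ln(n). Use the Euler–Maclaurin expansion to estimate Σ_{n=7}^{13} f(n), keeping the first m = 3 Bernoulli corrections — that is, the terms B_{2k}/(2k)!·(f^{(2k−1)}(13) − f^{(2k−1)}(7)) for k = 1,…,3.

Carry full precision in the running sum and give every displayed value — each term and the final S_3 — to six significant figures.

The integral term ∫_7^13 ln(x) dx = 13.7230.
Boundary: ½(f(7) + f(13)) = ½(1.94591 + 2.56495) = 2.25543.
Integral + boundary = 15.9784.
k=1: B_{2}/(2)! × [f^{(1)}(13) − f^{(1)}(7)] = 1/12 × (0.0769231 − 0.142857) = -0.00549451.
Running total after k=1: 15.9729.
k=2: B_{4}/(4)! × [f^{(3)}(13) − f^{(3)}(7)] = −1/720 × (0.000910332 − 0.00583090) = 6.83413e-06.
Running total after k=2: 15.9729.
k=3: B_{6}/(6)! × [f^{(5)}(13) − f^{(5)}(7)] = 1/30240 × (6.46390e-05 − 0.00142798) = -4.50839e-08.

S_3 ≈ 15.9729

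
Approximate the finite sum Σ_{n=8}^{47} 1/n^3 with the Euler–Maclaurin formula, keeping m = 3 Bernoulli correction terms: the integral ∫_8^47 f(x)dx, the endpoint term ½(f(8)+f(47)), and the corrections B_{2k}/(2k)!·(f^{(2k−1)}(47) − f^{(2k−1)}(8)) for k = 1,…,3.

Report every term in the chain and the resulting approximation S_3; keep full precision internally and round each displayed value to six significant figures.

∫_8^47 1/x^3 dx evaluates to 0.00758615.
½[f(8) + f(47)] = ½[0.00195312 + 9.63178e-06] = 0.000981378.
So far: 0.00856753.
Order-1 term: 1/12 · (-6.14794e-07 − (-0.000732422)) = 6.09839e-05.
Partial sum through k=1: 0.00862852.
Order-2 term: −1/720 · (-5.56627e-09 − (-0.000228882)) = -3.17884e-07.
Partial sum through k=2: 0.00862820.
Order-3 term: 1/30240 · (-1.05832e-10 − (-0.000150204)) = 4.96705e-09.

S_3 ≈ 0.00862820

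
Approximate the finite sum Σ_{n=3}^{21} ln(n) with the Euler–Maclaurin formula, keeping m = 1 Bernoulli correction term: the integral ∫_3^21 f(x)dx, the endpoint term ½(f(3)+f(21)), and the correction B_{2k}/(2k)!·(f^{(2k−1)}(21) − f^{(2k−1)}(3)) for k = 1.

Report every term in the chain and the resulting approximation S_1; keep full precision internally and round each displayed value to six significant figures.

The integral term ∫_3^21 ln(x) dx = 42.6391.
Endpoint term: (f(3) + f(21))/2 = (1.09861 + 3.04452)/2 = 2.07157.
Running total after boundary: 44.7107.
Order-1 term: 1/12 · (0.0476190 − 0.333333) = -0.0238095.

S_1 ≈ 44.6869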